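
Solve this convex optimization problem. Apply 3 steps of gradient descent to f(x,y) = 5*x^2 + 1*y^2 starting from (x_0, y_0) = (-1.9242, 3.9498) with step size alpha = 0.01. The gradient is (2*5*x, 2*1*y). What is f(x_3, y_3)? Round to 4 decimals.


Gradient descent on f(x,y) = 5*x^2 + 1*y^2.
Starting point: (-1.9242, 3.9498), alpha = 0.01
Step 1: grad_x = 2*5*-1.9242 = -19.242, grad_y = 2*1*3.9498 = 7.8996
  x_1 = -1.9242 - 0.01*-19.242 = -1.7318
  y_1 = 3.9498 - 0.01*7.8996 = 3.8708
Step 2: grad_x = 2*5*-1.7318 = -17.3178, grad_y = 2*1*3.8708 = 7.7416
  x_2 = -1.7318 - 0.01*-17.3178 = -1.5586
  y_2 = 3.8708 - 0.01*7.7416 = 3.7934
Step 3: grad_x = 2*5*-1.5586 = -15.586, grad_y = 2*1*3.7934 = 7.5868
  x_3 = -1.5586 - 0.01*-15.586 = -1.4027
  y_3 = 3.7934 - 0.01*7.5868 = 3.7175
f(-1.4027, 3.7175) = 5*(-1.4027)^2 + 1*3.7175^2 = 23.6584


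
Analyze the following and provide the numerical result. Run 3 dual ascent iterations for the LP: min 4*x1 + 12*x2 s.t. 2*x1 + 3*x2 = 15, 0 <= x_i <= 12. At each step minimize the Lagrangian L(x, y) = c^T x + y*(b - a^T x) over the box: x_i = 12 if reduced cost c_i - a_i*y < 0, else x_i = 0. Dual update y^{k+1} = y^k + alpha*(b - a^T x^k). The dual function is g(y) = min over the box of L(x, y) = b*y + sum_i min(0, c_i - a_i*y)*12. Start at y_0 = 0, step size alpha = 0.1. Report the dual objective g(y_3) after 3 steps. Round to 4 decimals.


Dual ascent for LP: min 4*x1 + 12*x2, 2*x1 + 3*x2 = 15, 0 <= x_i <= 12
Step 1: y^k = 0.0, reduced costs: (4.0, 12.0)
  x^k = (0.0, 0.0), subgradient = b - a^T x = 15.0
  y^{k+1} = 0.0 + 0.1*15.0 = 1.5
Step 2: y^k = 1.5, reduced costs: (1.0, 7.5)
  x^k = (0.0, 0.0), subgradient = b - a^T x = 15.0
  y^{k+1} = 1.5 + 0.1*15.0 = 3.0
Step 3: y^k = 3.0, reduced costs: (-2.0, 3.0)
  x^k = (12.0, 0.0), subgradient = b - a^T x = -9.0
  y^{k+1} = 3.0 + 0.1*-9.0 = 2.1
Dual objective at y_3 = 2.1: reduced costs (-0.2, 5.7), box minimizer x = (12.0, 0.0)
g(y_3) = b*y + (c1 - a1*y)*x1 + (c2 - a2*y)*x2 = 15*2.1 + (-0.2)*12.0 + 5.7*0.0 = 31.5 - 2.4 + 0.0 = 29.1


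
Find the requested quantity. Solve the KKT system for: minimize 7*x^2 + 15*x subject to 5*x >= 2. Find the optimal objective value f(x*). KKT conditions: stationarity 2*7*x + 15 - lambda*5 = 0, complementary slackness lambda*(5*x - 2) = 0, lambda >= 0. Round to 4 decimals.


Step 1: Try lambda = 0 (constraint inactive).
x_unc = -15/(2*7) = -1.0714
Check: 5*-1.0714 = -5.357 < 2 -- violated!
Step 2: Constraint must be active: 5*x = 2
x* = 2/5 = 0.4
lambda = (2*7*0.4 + 15)/5 = 4.12
Step 3: Compute optimal value.
f(x*) = 7*0.4^2 + 15*0.4 = 7.12


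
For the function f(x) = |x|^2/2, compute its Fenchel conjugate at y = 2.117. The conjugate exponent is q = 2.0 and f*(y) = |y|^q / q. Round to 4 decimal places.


The conjugate exponent q satisfies 1/p + 1/q = 1.
p = 2, so q = 2/(2 - 1) = 2.0
|y|^q = 2.117^2.0 = 4.4817
f*(2.117) = 4.4817 / 2.0 = 2.2408


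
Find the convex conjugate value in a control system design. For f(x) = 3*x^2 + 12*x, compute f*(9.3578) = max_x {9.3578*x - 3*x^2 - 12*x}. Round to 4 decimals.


f*(y) = sup_x {y*x - a*x^2 - b*x} = sup_x {(y-b)*x - a*x^2}
FOC: (y - b) - 2a*x = 0 => x* = (y - b)/(2a)
x* = (9.3578 - 12)/(2*3) = -0.4404
f*(9.3578) = (y-b)^2/(4a) = (9.3578 - 12)^2/(4*3)
= 6.9812/12 = 0.5818


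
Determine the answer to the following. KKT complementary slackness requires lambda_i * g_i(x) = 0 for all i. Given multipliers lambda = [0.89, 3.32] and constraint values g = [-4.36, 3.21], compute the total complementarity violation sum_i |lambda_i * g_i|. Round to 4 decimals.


KKT complementary slackness check:
lambda_1 * g_1 = 0.89 * -4.36 = -3.8804
lambda_2 * g_2 = 3.32 * 3.21 = 10.6572
Total violation = 3.8804 + 10.6572 = 14.5376


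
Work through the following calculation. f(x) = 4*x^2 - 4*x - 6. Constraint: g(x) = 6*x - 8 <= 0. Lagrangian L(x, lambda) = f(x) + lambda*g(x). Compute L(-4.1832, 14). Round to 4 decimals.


Step 1: Evaluate f(x).
f(-4.1832) = 4*(-4.1832)^2 - 4*(-4.1832) - 6 = 80.7294
Step 2: Evaluate g(x).
g(-4.1832) = 6*-4.1832 - 8 = -33.0992
Step 3: Compute Lagrangian.
L = 80.7294 + 14*-33.0992 = -382.6594


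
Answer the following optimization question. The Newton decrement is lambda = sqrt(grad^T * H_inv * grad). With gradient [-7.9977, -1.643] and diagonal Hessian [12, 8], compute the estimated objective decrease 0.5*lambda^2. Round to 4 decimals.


Step 1: H is diagonal, so H^(-1) * g = [-0.6665, -0.2054].
Step 2: g^T H^(-1) g = sum_i g_i^2 / H_ii
  = (-7.9977)^2/12 + (-1.643)^2/8
  = 5.3303 + 0.3374 = 5.6677
Step 3: Objective decrease = 0.5 * g^T H^(-1) g = 2.8338


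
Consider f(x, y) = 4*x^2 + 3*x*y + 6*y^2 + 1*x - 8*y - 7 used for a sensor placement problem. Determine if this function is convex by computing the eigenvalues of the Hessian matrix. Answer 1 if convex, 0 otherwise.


The Hessian of f(x,y) = 4*x^2 + 3*x*y + 6*y^2 + 1*x - 8*y - 7 is:
H = [[8, 3], [3, 12]]
Trace = 8 + 12 = 20
Determinant = 8*12 - (3)^2 = 87
Discriminant = (20)^2 - 4*87 = 52.0
Eigenvalues: lambda_1 = 6.3944, lambda_2 = 13.6056
The function is convex.

1


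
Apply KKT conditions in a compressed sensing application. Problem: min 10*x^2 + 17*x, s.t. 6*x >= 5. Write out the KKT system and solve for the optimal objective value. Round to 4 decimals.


Step 1: Try lambda = 0 (constraint inactive).
x_unc = -17/(2*10) = -0.85
Check: 6*-0.85 = -5.1 < 5 -- violated!
Step 2: Constraint must be active: 6*x = 5
x* = 5/6 = 0.8333 (rounded; the exact value 5/6 is used below)
lambda = (2*10*(5/6) + 17)/6 = 5.6111
Step 3: Compute optimal value.
f(x*) = 10*(5/6)^2 + 17*(5/6) = 21.1111


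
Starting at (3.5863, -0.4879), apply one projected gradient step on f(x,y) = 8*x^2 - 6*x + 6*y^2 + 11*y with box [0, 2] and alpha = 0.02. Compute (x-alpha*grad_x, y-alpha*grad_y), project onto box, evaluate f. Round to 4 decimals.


Step 1: Compute gradient at (3.5863, -0.4879).
grad_x = 2*8*3.5863 - 6 = 51.3808
grad_y = 2*6*-0.4879 + 11 = 5.1452
Step 2: Gradient step.
x_raw = 3.5863 - 0.02*51.3808 = 2.5587
y_raw = -0.4879 - 0.02*5.1452 = -0.5908
Step 3: Project onto [0, 2].
x_proj = clip(2.5587) = 2.0
y_proj = clip(-0.5908) = 0.0
Step 4: Evaluate f.
f(2.0, 0.0) = 20.0


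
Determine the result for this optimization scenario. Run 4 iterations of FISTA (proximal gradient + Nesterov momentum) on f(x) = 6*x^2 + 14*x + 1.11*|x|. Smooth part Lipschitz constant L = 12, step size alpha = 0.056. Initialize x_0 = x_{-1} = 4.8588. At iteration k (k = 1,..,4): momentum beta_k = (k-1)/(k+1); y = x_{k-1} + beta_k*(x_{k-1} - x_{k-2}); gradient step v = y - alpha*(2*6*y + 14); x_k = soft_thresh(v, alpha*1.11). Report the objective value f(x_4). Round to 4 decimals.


FISTA on f(x) = 6*x^2 + 14*x + 1.11*|x|
L = 12, alpha = 0.056
Iteration 1: beta = 0.0, y = 4.8588 + 0.0*(4.8588 - 4.8588) = 4.8588
  grad(y) = 72.3056, v = y - alpha*grad = 0.8097
  prox(v) = soft_thresh(0.8097, 0.0622) = 0.7475
Iteration 2: beta = 0.3333, y = 0.7475 + 0.3333*(0.7475 - 4.8588) = -0.6229
  grad(y) = 6.5252, v = y - alpha*grad = -0.9883
  prox(v) = soft_thresh(-0.9883, 0.0622) = -0.9262
Iteration 3: beta = 0.5, y = -0.9262 + 0.5*(-0.9262 - 0.7475) = -1.763
  grad(y) = -7.1559, v = y - alpha*grad = -1.3623
  prox(v) = soft_thresh(-1.3623, 0.0622) = -1.3001
Iteration 4: beta = 0.6, y = -1.3001 + 0.6*(-1.3001 + 0.9262) = -1.5245
  grad(y) = -4.2936, v = y - alpha*grad = -1.284
  prox(v) = soft_thresh(-1.284, 0.0622) = -1.2219
f(x_4) = 6*(-1.2219)^2 + 14*(-1.2219) + 1.11*|-1.2219| = -6.7921


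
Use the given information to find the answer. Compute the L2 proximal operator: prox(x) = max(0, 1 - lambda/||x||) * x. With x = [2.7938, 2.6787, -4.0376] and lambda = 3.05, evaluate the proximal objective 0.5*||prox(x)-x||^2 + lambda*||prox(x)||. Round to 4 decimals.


Step 1: Compute ||x||.
||x|| = 5.5931
Step 2: Compute scaling factor.
scale = max(0, 1 - 3.05/5.5931) = 0.4547
Step 3: prox(x) = [1.2703, 1.218, -1.8358]
||prox(x)|| = 2.5431
Step 4: Proximal objective.
0.5*||prox-x||^2 = 4.6513
lambda*||prox|| = 7.7565
Total = 12.4078


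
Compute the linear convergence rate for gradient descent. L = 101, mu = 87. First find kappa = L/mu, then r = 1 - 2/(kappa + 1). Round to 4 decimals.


Step 1: Compute the condition number.
kappa = L/mu = 101/87 = 1.1609
Step 2: Compute the convergence rate.
r = 1 - 2/(kappa + 1) = 1 - 2*mu/(L + mu) = (L - mu)/(L + mu) = 14/188 = 0.0745


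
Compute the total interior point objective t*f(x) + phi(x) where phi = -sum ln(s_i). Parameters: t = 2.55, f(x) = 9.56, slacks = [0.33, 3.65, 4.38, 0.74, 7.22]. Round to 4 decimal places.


Step 1: Compute log-barrier.
ln values: [-1.1087, 1.2947, 1.477, -0.3011, 1.9769]
phi = -(-1.1087 + 1.2947 + 1.477 - 0.3011 + 1.9769) = -3.3389
Step 2: Compute augmented objective.
t*f(x) = 2.55*9.56 = 24.378
Total = 24.378 - 3.3389 = 21.0391


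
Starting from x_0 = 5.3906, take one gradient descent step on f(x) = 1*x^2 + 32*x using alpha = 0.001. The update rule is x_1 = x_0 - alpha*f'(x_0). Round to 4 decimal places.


We compute the gradient at x_0 and apply the update.
f'(x) = 2*x + 32
f'(5.3906) = 2*5.3906 + 32 = 42.7812
x_1 = 5.3906 - 0.001*42.7812 = 5.3478


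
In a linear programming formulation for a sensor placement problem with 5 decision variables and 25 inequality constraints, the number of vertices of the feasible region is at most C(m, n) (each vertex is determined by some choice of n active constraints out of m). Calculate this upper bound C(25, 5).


Each vertex corresponds to some choice of n active constraints out of m, so the number of vertices is at most C(m, n) = m! / (n!(m-n)!).
m = 25, n = 5
Numerator: 25 * 24 * 23 * 22 * 21
Denominator: 5! = 120
C(25, 5) = 53130


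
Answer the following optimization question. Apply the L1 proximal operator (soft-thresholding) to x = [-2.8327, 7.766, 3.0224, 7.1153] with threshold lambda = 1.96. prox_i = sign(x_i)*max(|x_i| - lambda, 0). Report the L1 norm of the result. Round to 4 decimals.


Soft-thresholding with lambda = 1.96:
prox(-2.8327) = sign(-2.8327)*max(|-2.8327| - 1.96, 0) = -0.8727
prox(7.766) = sign(7.766)*max(|7.766| - 1.96, 0) = 5.806
prox(3.0224) = sign(3.0224)*max(|3.0224| - 1.96, 0) = 1.0624
prox(7.1153) = sign(7.1153)*max(|7.1153| - 1.96, 0) = 5.1553
prox(x) = [-0.8727, 5.806, 1.0624, 5.1553]
||prox(x)||_1 = 0.8727 + 5.806 + 1.0624 + 5.1553 = 12.8964


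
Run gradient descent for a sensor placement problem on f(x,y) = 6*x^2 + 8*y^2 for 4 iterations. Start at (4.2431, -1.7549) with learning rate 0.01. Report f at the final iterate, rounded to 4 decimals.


Gradient descent on f(x,y) = 6*x^2 + 8*y^2.
Starting point: (4.2431, -1.7549), alpha = 0.01
Step 1: grad_x = 2*6*4.2431 = 50.9172, grad_y = 2*8*-1.7549 = -28.0784
  x_1 = 4.2431 - 0.01*50.9172 = 3.7339
  y_1 = -1.7549 - 0.01*-28.0784 = -1.4741
Step 2: grad_x = 2*6*3.7339 = 44.8071, grad_y = 2*8*-1.4741 = -23.5859
  x_2 = 3.7339 - 0.01*44.8071 = 3.2859
  y_2 = -1.4741 - 0.01*-23.5859 = -1.2383
Step 3: grad_x = 2*6*3.2859 = 39.4303, grad_y = 2*8*-1.2383 = -19.8121
  x_3 = 3.2859 - 0.01*39.4303 = 2.8916
  y_3 = -1.2383 - 0.01*-19.8121 = -1.0401
Step 4: grad_x = 2*6*2.8916 = 34.6986, grad_y = 2*8*-1.0401 = -16.6422
  x_4 = 2.8916 - 0.01*34.6986 = 2.5446
  y_4 = -1.0401 - 0.01*-16.6422 = -0.8737
f(2.5446, -0.8737) = 6*2.5446^2 + 8*(-0.8737)^2 = 44.956


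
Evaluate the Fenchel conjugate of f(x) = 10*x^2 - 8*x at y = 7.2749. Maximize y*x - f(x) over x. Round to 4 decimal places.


f*(y) = sup_x {y*x - a*x^2 - b*x} = sup_x {(y-b)*x - a*x^2}
FOC: (y - b) - 2a*x = 0 => x* = (y - b)/(2a)
x* = (7.2749 + 8)/(2*10) = 0.7637
f*(7.2749) = (y-b)^2/(4a) = (7.2749 + 8)^2/(4*10)
= 233.3226/40 = 5.8331


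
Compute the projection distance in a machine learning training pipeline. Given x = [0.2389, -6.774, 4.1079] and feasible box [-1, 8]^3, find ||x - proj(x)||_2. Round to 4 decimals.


Project each component onto [-1, 8].
clip(0.2389) = 0.2389, clip(-6.774) = -1.0, clip(4.1079) = 4.1079
Projection = [0.2389, -1.0, 4.1079]
Squared diffs: [0.0, 33.3391, 0.0]
Distance = sqrt(33.3391) = 5.774


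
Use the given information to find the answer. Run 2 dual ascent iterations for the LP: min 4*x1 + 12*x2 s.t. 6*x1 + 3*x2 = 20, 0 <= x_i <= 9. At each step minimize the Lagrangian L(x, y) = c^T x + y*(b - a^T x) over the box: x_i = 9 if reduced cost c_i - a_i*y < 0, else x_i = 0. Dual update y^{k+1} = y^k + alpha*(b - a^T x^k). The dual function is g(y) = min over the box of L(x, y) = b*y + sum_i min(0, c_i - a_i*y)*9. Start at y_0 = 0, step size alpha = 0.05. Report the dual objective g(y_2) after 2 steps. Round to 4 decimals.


Dual ascent for LP: min 4*x1 + 12*x2, 6*x1 + 3*x2 = 20, 0 <= x_i <= 9
Step 1: y^k = 0.0, reduced costs: (4.0, 12.0)
  x^k = (0.0, 0.0), subgradient = b - a^T x = 20.0
  y^{k+1} = 0.0 + 0.05*20.0 = 1.0
Step 2: y^k = 1.0, reduced costs: (-2.0, 9.0)
  x^k = (9.0, 0.0), subgradient = b - a^T x = -34.0
  y^{k+1} = 1.0 + 0.05*-34.0 = -0.7
Dual objective at y_2 = -0.7: reduced costs (8.2, 14.1), box minimizer x = (0.0, 0.0)
g(y_2) = b*y + (c1 - a1*y)*x1 + (c2 - a2*y)*x2 = 20*(-0.7) + 8.2*0.0 + 14.1*0.0 = -14.0 + 0.0 + 0.0 = -14.0


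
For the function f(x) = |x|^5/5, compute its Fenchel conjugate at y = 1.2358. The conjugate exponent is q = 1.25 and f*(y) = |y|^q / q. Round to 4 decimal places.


The conjugate exponent q satisfies 1/p + 1/q = 1.
p = 5, so q = 5/(5 - 1) = 1.25
|y|^q = 1.2358^1.25 = 1.303
f*(1.2358) = 1.303 / 1.25 = 1.0424


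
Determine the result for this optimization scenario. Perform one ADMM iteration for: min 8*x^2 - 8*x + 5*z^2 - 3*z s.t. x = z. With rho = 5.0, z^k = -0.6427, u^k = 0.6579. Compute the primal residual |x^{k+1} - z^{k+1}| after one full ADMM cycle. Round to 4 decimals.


ADMM iteration with rho = 5.0, z^k = -0.6427, u^k = 0.6579
Step 1: x-update.
Minimize 8*x^2 - 8*x + (5.0/2)*(x + 0.6427 + 0.6579)^2
FOC: (2*8 + 5.0)*x = 8 + 5.0*(-0.6427 - 0.6579)
x^{k+1} = 0.0713
Step 2: z-update.
Minimize 5*z^2 - 3*z + (5.0/2)*(0.0713 - z + 0.6579)^2
FOC: (2*5 + 5.0)*z = 3 + 5.0*(0.0713 + 0.6579)
z^{k+1} = 0.4431
Step 3: u-update.
u^{k+1} = 0.6579 + 0.0713 - 0.4431 = 0.2861
Step 4: Primal residual = |0.0713 - 0.4431| = 0.3718


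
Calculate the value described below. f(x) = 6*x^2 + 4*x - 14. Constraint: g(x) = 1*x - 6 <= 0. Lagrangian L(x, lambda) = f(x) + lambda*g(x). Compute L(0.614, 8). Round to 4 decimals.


Step 1: Evaluate f(x).
f(0.614) = 6*0.614^2 + 4*0.614 - 14 = -9.282
Step 2: Evaluate g(x).
g(0.614) = 1*0.614 - 6 = -5.386
Step 3: Compute Lagrangian.
L = -9.282 + 8*-5.386 = -52.37


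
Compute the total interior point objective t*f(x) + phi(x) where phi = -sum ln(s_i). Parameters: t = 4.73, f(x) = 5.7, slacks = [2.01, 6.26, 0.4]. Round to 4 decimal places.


Step 1: Compute log-barrier.
ln values: [0.6981, 1.8342, -0.9163]
phi = -(0.6981 + 1.8342 - 0.9163) = -1.616
Step 2: Compute augmented objective.
t*f(x) = 4.73*5.7 = 26.961
Total = 26.961 - 1.616 = 25.345


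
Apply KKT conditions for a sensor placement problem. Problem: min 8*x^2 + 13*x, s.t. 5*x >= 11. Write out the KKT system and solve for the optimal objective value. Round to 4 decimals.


Step 1: Try lambda = 0 (constraint inactive).
x_unc = -13/(2*8) = -0.8125
Check: 5*-0.8125 = -4.0625 < 11 -- violated!
Step 2: Constraint must be active: 5*x = 11
x* = 11/5 = 2.2
lambda = (2*8*2.2 + 13)/5 = 9.64
Step 3: Compute optimal value.
f(x*) = 8*2.2^2 + 13*2.2 = 67.32


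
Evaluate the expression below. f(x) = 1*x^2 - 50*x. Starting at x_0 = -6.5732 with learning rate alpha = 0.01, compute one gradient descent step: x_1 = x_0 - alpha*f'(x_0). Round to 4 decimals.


We compute the gradient at x_0 and apply the update.
f'(x) = 2*x - 50
f'(-6.5732) = 2*-6.5732 - 50 = -63.1464
x_1 = -6.5732 - 0.01*-63.1464 = -5.9417


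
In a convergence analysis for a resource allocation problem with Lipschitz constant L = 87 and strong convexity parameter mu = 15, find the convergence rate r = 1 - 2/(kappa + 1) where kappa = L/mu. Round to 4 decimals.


Step 1: Compute the condition number.
kappa = L/mu = 87/15 = 5.8
Step 2: Compute the convergence rate.
r = 1 - 2/(kappa + 1) = 1 - 2*mu/(L + mu) = (L - mu)/(L + mu) = 72/102 = 0.7059


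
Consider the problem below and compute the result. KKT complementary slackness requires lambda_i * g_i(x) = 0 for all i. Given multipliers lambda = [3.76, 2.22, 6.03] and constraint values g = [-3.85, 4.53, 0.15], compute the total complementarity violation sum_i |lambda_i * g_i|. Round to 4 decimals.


KKT complementary slackness check:
lambda_1 * g_1 = 3.76 * -3.85 = -14.476
lambda_2 * g_2 = 2.22 * 4.53 = 10.0566
lambda_3 * g_3 = 6.03 * 0.15 = 0.9045
Total violation = 14.476 + 10.0566 + 0.9045 = 25.4371


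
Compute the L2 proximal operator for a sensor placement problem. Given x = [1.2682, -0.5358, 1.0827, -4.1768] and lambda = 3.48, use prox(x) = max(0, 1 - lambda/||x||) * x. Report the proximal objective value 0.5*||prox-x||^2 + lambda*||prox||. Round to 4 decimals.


Step 1: Compute ||x||.
||x|| = 4.5292
Step 2: Compute scaling factor.
scale = max(0, 1 - 3.48/4.5292) = 0.2316
Step 3: prox(x) = [0.2938, -0.1241, 0.2508, -0.9675]
||prox(x)|| = 1.0492
Step 4: Proximal objective.
0.5*||prox-x||^2 = 6.0552
lambda*||prox|| = 3.6512
Total = 9.7063


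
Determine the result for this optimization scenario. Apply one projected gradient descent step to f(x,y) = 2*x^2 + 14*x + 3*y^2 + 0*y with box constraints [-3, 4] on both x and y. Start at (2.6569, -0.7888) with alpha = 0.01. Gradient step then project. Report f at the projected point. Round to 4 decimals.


Step 1: Compute gradient at (2.6569, -0.7888).
grad_x = 2*2*2.6569 + 14 = 24.6276
grad_y = 2*3*-0.7888 + 0 = -4.7328
Step 2: Gradient step.
x_raw = 2.6569 - 0.01*24.6276 = 2.4106
y_raw = -0.7888 - 0.01*-4.7328 = -0.7415
Step 3: Project onto [-3, 4].
x_proj = clip(2.4106) = 2.4106
y_proj = clip(-0.7415) = -0.7415
Step 4: Evaluate f.
f(2.4106, -0.7415) = 47.0203


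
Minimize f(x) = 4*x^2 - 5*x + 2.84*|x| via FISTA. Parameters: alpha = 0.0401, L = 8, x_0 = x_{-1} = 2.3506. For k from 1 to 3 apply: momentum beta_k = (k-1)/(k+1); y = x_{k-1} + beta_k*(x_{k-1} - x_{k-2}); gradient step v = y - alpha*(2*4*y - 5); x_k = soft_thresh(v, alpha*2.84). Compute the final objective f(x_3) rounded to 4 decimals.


FISTA on f(x) = 4*x^2 - 5*x + 2.84*|x|
L = 8, alpha = 0.0401
Iteration 1: beta = 0.0, y = 2.3506 + 0.0*(2.3506 - 2.3506) = 2.3506
  grad(y) = 13.8048, v = y - alpha*grad = 1.797
  prox(v) = soft_thresh(1.797, 0.1139) = 1.6831
Iteration 2: beta = 0.3333, y = 1.6831 + 0.3333*(1.6831 - 2.3506) = 1.4607
  grad(y) = 6.6853, v = y - alpha*grad = 1.1926
  prox(v) = soft_thresh(1.1926, 0.1139) = 1.0787
Iteration 3: beta = 0.5, y = 1.0787 + 0.5*(1.0787 - 1.6831) = 0.7765
  grad(y) = 1.2118, v = y - alpha*grad = 0.7279
  prox(v) = soft_thresh(0.7279, 0.1139) = 0.614
f(x_3) = 4*0.614^2 - 5*0.614 + 2.84*|0.614| = 0.1817


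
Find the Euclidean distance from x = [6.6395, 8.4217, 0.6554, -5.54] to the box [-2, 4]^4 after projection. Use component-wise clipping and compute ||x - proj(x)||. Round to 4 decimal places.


Project each component onto [-2, 4].
clip(6.6395) = 4.0, clip(8.4217) = 4.0, clip(0.6554) = 0.6554, clip(-5.54) = -2.0
Projection = [4.0, 4.0, 0.6554, -2.0]
Squared diffs: [6.967, 19.5514, 0.0, 12.5316]
Distance = sqrt(39.05) = 6.249


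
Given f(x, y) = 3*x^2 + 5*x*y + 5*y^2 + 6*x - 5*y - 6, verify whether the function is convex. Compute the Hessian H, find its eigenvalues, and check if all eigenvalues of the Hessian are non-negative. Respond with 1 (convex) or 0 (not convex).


The Hessian of f(x,y) = 3*x^2 + 5*x*y + 5*y^2 + 6*x - 5*y - 6 is:
H = [[6, 5], [5, 10]]
Trace = 6 + 10 = 16
Determinant = 6*10 - (5)^2 = 35
Discriminant = (16)^2 - 4*35 = 116.0
Eigenvalues: lambda_1 = 2.6148, lambda_2 = 13.3852
The function is convex.

1


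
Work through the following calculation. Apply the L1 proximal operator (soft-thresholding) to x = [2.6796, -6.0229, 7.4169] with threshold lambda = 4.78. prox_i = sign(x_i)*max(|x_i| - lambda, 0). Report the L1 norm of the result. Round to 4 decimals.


Soft-thresholding with lambda = 4.78:
prox(2.6796) = sign(2.6796)*max(|2.6796| - 4.78, 0) = 0.0
prox(-6.0229) = sign(-6.0229)*max(|-6.0229| - 4.78, 0) = -1.2429
prox(7.4169) = sign(7.4169)*max(|7.4169| - 4.78, 0) = 2.6369
prox(x) = [0.0, -1.2429, 2.6369]
||prox(x)||_1 = 0.0 + 1.2429 + 2.6369 = 3.8798


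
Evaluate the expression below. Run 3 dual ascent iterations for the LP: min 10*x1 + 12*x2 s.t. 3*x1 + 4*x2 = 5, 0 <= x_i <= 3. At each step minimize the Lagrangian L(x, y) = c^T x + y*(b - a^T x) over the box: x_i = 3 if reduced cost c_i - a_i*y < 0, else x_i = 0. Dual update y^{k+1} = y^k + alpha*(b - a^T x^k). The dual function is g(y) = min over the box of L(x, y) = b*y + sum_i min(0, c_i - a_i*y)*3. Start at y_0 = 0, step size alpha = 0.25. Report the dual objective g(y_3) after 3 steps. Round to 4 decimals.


Dual ascent for LP: min 10*x1 + 12*x2, 3*x1 + 4*x2 = 5, 0 <= x_i <= 3
Step 1: y^k = 0.0, reduced costs: (10.0, 12.0)
  x^k = (0.0, 0.0), subgradient = b - a^T x = 5.0
  y^{k+1} = 0.0 + 0.25*5.0 = 1.25
Step 2: y^k = 1.25, reduced costs: (6.25, 7.0)
  x^k = (0.0, 0.0), subgradient = b - a^T x = 5.0
  y^{k+1} = 1.25 + 0.25*5.0 = 2.5
Step 3: y^k = 2.5, reduced costs: (2.5, 2.0)
  x^k = (0.0, 0.0), subgradient = b - a^T x = 5.0
  y^{k+1} = 2.5 + 0.25*5.0 = 3.75
Dual objective at y_3 = 3.75: reduced costs (-1.25, -3.0), box minimizer x = (3.0, 3.0)
g(y_3) = b*y + (c1 - a1*y)*x1 + (c2 - a2*y)*x2 = 5*3.75 + (-1.25)*3.0 + (-3.0)*3.0 = 18.75 - 3.75 - 9.0 = 6.0


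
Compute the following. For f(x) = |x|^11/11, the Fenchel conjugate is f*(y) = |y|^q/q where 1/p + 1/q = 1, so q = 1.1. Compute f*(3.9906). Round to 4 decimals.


The conjugate exponent q satisfies 1/p + 1/q = 1.
p = 11, so q = 11/(11 - 1) = 1.1
|y|^q = 3.9906^1.1 = 4.5829
f*(3.9906) = 4.5829 / 1.1 = 4.1663


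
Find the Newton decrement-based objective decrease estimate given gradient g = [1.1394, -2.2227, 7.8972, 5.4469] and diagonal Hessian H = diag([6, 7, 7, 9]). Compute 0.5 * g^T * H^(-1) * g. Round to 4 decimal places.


Step 1: H is diagonal, so H^(-1) * g = [0.1899, -0.3175, 1.1282, 0.6052].
Step 2: g^T H^(-1) g = sum_i g_i^2 / H_ii
  = (1.1394)^2/6 + (-2.2227)^2/7 + (7.8972)^2/7 + (5.4469)^2/9
  = 0.2164 + 0.7058 + 8.9094 + 3.2965 = 13.1281
Step 3: Objective decrease = 0.5 * g^T H^(-1) g = 6.564


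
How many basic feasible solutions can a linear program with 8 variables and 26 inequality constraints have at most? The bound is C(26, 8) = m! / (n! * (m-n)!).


Each vertex corresponds to some choice of n active constraints out of m, so the number of vertices is at most C(m, n) = m! / (n!(m-n)!).
m = 26, n = 8
Numerator: 26 * 25 * 24 * 23 * 22 * 21 * 20 * 19
Denominator: 8! = 40320
C(26, 8) = 1562275


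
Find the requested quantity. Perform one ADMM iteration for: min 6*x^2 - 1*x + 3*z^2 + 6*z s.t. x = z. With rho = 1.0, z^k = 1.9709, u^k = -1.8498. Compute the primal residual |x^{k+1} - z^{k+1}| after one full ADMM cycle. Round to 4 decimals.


ADMM iteration with rho = 1.0, z^k = 1.9709, u^k = -1.8498
Step 1: x-update.
Minimize 6*x^2 - 1*x + (1.0/2)*(x - 1.9709 - 1.8498)^2
FOC: (2*6 + 1.0)*x = 1 + 1.0*(1.9709 + 1.8498)
x^{k+1} = 0.3708
Step 2: z-update.
Minimize 3*z^2 + 6*z + (1.0/2)*(0.3708 - z - 1.8498)^2
FOC: (2*3 + 1.0)*z = -6 + 1.0*(0.3708 - 1.8498)
z^{k+1} = -1.0684
Step 3: u-update.
u^{k+1} = -1.8498 + 0.3708 + 1.0684 = -0.4106
Step 4: Primal residual = |0.3708 + 1.0684| = 1.4392


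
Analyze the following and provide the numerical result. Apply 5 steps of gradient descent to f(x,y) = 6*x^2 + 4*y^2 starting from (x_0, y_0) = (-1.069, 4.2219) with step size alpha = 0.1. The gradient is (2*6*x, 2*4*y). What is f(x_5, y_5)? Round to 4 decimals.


Gradient descent on f(x,y) = 6*x^2 + 4*y^2.
Starting point: (-1.069, 4.2219), alpha = 0.1
Step 1: grad_x = 2*6*-1.069 = -12.828, grad_y = 2*4*4.2219 = 33.7752
  x_1 = -1.069 - 0.1*-12.828 = 0.2138
  y_1 = 4.2219 - 0.1*33.7752 = 0.8444
Step 2: grad_x = 2*6*0.2138 = 2.5656, grad_y = 2*4*0.8444 = 6.755
  x_2 = 0.2138 - 0.1*2.5656 = -0.0428
  y_2 = 0.8444 - 0.1*6.755 = 0.1689
Step 3: grad_x = 2*6*-0.0428 = -0.5131, grad_y = 2*4*0.1689 = 1.351
  x_3 = -0.0428 - 0.1*-0.5131 = 0.0086
  y_3 = 0.1689 - 0.1*1.351 = 0.0338
Step 4: grad_x = 2*6*0.0086 = 0.1026, grad_y = 2*4*0.0338 = 0.2702
  x_4 = 0.0086 - 0.1*0.1026 = -0.0017
  y_4 = 0.0338 - 0.1*0.2702 = 0.0068
Step 5: grad_x = 2*6*-0.0017 = -0.0205, grad_y = 2*4*0.0068 = 0.054
  x_5 = -0.0017 - 0.1*-0.0205 = 0.0003
  y_5 = 0.0068 - 0.1*0.054 = 0.0014
f(0.0003, 0.0014) = 6*0.0003^2 + 4*0.0014^2 = 0.0


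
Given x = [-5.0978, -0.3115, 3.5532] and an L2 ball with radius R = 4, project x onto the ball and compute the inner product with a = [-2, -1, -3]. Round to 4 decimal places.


Step 1: Compute ||x|| (intermediates to 6 decimals).
||x|| = sqrt((-5.0978)^2 + (-0.3115)^2 + 3.5532^2) = 6.221722
Step 2: Project.
Since ||x|| > R, scale = R/||x|| = 4/6.221722 = 0.642909, proj(x) = scale * x
proj(x) = [-3.277422, -0.200266, 2.284384]
Step 3: Dot product.
a^T * proj(x) = -2*(-3.277422) - 1*(-0.200266) - 3*2.284384 = -0.098


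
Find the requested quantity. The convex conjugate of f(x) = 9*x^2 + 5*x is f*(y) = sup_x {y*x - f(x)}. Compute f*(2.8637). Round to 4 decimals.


f*(y) = sup_x {y*x - a*x^2 - b*x} = sup_x {(y-b)*x - a*x^2}
FOC: (y - b) - 2a*x = 0 => x* = (y - b)/(2a)
x* = (2.8637 - 5)/(2*9) = -0.1187
f*(2.8637) = (y-b)^2/(4a) = (2.8637 - 5)^2/(4*9)
= 4.5638/36 = 0.1268


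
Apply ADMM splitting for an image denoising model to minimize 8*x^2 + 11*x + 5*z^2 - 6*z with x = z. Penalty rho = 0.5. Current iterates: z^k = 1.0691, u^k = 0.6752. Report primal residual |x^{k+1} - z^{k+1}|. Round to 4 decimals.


ADMM iteration with rho = 0.5, z^k = 1.0691, u^k = 0.6752
Step 1: x-update.
Minimize 8*x^2 + 11*x + (0.5/2)*(x - 1.0691 + 0.6752)^2
FOC: (2*8 + 0.5)*x = -11 + 0.5*(1.0691 - 0.6752)
x^{k+1} = -0.6547
Step 2: z-update.
Minimize 5*z^2 - 6*z + (0.5/2)*(-0.6547 - z + 0.6752)^2
FOC: (2*5 + 0.5)*z = 6 + 0.5*(-0.6547 + 0.6752)
z^{k+1} = 0.5724
Step 3: u-update.
u^{k+1} = 0.6752 - 0.6547 - 0.5724 = -0.5519
Step 4: Primal residual = |-0.6547 - 0.5724| = 1.2271


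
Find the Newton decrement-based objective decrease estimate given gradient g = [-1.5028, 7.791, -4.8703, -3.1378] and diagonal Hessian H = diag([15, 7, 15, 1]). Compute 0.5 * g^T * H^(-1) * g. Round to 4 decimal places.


Step 1: H is diagonal, so H^(-1) * g = [-0.1002, 1.113, -0.3247, -3.1378].
Step 2: g^T H^(-1) g = sum_i g_i^2 / H_ii
  = (-1.5028)^2/15 + (7.791)^2/7 + (-4.8703)^2/15 + (-3.1378)^2/1
  = 0.1506 + 8.6714 + 1.5813 + 9.8458 = 20.2491
Step 3: Objective decrease = 0.5 * g^T H^(-1) g = 10.1245


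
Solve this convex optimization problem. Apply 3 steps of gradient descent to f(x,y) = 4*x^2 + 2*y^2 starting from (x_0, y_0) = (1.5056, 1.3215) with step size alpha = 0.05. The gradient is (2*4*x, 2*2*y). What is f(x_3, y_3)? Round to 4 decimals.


Gradient descent on f(x,y) = 4*x^2 + 2*y^2.
Starting point: (1.5056, 1.3215), alpha = 0.05
Step 1: grad_x = 2*4*1.5056 = 12.0448, grad_y = 2*2*1.3215 = 5.286
  x_1 = 1.5056 - 0.05*12.0448 = 0.9034
  y_1 = 1.3215 - 0.05*5.286 = 1.0572
Step 2: grad_x = 2*4*0.9034 = 7.2269, grad_y = 2*2*1.0572 = 4.2288
  x_2 = 0.9034 - 0.05*7.2269 = 0.542
  y_2 = 1.0572 - 0.05*4.2288 = 0.8458
Step 3: grad_x = 2*4*0.542 = 4.3361, grad_y = 2*2*0.8458 = 3.383
  x_3 = 0.542 - 0.05*4.3361 = 0.3252
  y_3 = 0.8458 - 0.05*3.383 = 0.6766
f(0.3252, 0.6766) = 4*0.3252^2 + 2*0.6766^2 = 1.3386


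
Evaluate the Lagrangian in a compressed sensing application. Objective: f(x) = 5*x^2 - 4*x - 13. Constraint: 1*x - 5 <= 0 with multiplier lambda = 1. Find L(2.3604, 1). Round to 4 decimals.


Step 1: Evaluate f(x).
f(2.3604) = 5*2.3604^2 - 4*2.3604 - 13 = 5.4158
Step 2: Evaluate g(x).
g(2.3604) = 1*2.3604 - 5 = -2.6396
Step 3: Compute Lagrangian.
L = 5.4158 + 1*-2.6396 = 2.7762


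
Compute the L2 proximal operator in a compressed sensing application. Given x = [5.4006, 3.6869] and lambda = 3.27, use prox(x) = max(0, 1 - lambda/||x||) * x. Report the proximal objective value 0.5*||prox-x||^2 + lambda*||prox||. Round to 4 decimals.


Step 1: Compute ||x||.
||x|| = 6.5391
Step 2: Compute scaling factor.
scale = max(0, 1 - 3.27/6.5391) = 0.4999
Step 3: prox(x) = [2.6999, 1.8432]
||prox(x)|| = 3.2691
Step 4: Proximal objective.
0.5*||prox-x||^2 = 5.3465
lambda*||prox|| = 10.69
Total = 16.0364


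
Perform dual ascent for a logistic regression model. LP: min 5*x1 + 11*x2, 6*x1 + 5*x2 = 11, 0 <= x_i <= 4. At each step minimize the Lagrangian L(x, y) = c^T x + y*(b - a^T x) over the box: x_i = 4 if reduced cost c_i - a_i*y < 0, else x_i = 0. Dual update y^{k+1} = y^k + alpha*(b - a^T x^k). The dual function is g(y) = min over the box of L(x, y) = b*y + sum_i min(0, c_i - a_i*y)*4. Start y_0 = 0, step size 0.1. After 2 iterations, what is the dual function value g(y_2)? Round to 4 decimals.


Dual ascent for LP: min 5*x1 + 11*x2, 6*x1 + 5*x2 = 11, 0 <= x_i <= 4
Step 1: y^k = 0.0, reduced costs: (5.0, 11.0)
  x^k = (0.0, 0.0), subgradient = b - a^T x = 11.0
  y^{k+1} = 0.0 + 0.1*11.0 = 1.1
Step 2: y^k = 1.1, reduced costs: (-1.6, 5.5)
  x^k = (4.0, 0.0), subgradient = b - a^T x = -13.0
  y^{k+1} = 1.1 + 0.1*-13.0 = -0.2
Dual objective at y_2 = -0.2: reduced costs (6.2, 12.0), box minimizer x = (0.0, 0.0)
g(y_2) = b*y + (c1 - a1*y)*x1 + (c2 - a2*y)*x2 = 11*(-0.2) + 6.2*0.0 + 12.0*0.0 = -2.2 + 0.0 + 0.0 = -2.2


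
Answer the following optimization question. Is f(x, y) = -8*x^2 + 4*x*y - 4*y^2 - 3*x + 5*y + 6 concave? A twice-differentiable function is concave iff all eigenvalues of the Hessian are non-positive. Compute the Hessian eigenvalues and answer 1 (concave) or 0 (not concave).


The Hessian of f(x,y) = -8*x^2 + 4*x*y - 4*y^2 - 3*x + 5*y + 6 is:
H = [[-16, 4], [4, -8]]
Trace = -16 - 8 = -24
Determinant = -16*-8 - (4)^2 = 112
Discriminant = (-24)^2 - 4*112 = 128.0
Eigenvalues: lambda_1 = -17.6569, lambda_2 = -6.3431
The function is concave.

1


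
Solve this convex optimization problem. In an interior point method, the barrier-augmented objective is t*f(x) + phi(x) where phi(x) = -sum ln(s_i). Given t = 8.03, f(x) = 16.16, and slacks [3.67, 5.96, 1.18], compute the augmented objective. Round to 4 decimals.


Step 1: Compute log-barrier.
ln values: [1.3002, 1.7851, 0.1655]
phi = -(1.3002 + 1.7851 + 0.1655) = -3.2508
Step 2: Compute augmented objective.
t*f(x) = 8.03*16.16 = 129.7648
Total = 129.7648 - 3.2508 = 126.514


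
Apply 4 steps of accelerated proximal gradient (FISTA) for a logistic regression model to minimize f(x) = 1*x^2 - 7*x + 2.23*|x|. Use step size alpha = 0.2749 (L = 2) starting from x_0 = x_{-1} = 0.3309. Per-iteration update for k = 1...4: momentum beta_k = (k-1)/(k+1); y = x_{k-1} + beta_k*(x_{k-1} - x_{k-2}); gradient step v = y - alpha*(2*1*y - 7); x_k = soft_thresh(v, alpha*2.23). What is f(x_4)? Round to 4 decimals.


FISTA on f(x) = 1*x^2 - 7*x + 2.23*|x|
L = 2, alpha = 0.2749
Iteration 1: beta = 0.0, y = 0.3309 + 0.0*(0.3309 - 0.3309) = 0.3309
  grad(y) = -6.3382, v = y - alpha*grad = 2.0733
  prox(v) = soft_thresh(2.0733, 0.613) = 1.4602
Iteration 2: beta = 0.3333, y = 1.4602 + 0.3333*(1.4602 - 0.3309) = 1.8367
  grad(y) = -3.3266, v = y - alpha*grad = 2.7512
  prox(v) = soft_thresh(2.7512, 0.613) = 2.1382
Iteration 3: beta = 0.5, y = 2.1382 + 0.5*(2.1382 - 1.4602) = 2.4771
  grad(y) = -2.0458, v = y - alpha*grad = 3.0395
  prox(v) = soft_thresh(3.0395, 0.613) = 2.4265
Iteration 4: beta = 0.6, y = 2.4265 + 0.6*(2.4265 - 2.1382) = 2.5995
  grad(y) = -1.8011, v = y - alpha*grad = 3.0946
  prox(v) = soft_thresh(3.0946, 0.613) = 2.4815
f(x_4) = 1*2.4815^2 - 7*2.4815 + 2.23*|2.4815| = -5.6789


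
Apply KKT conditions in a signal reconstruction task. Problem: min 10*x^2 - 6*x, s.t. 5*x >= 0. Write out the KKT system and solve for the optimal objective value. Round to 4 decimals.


Step 1: Try lambda = 0 (constraint inactive).
Stationarity: 2*10*x - 6 = 0
x* = 6/(2*10) = 0.3
Check constraint: 5*0.3 = 1.5 >= 0 -- satisfied.
Step 2: Compute optimal value.
f(x*) = 10*0.3^2 - 6*0.3 = -0.9


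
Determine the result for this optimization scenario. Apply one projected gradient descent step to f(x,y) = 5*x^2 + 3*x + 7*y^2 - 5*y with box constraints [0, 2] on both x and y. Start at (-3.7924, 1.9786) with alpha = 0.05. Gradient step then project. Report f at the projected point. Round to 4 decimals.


Step 1: Compute gradient at (-3.7924, 1.9786).
grad_x = 2*5*-3.7924 + 3 = -34.924
grad_y = 2*7*1.9786 - 5 = 22.7004
Step 2: Gradient step.
x_raw = -3.7924 - 0.05*-34.924 = -2.0462
y_raw = 1.9786 - 0.05*22.7004 = 0.8436
Step 3: Project onto [0, 2].
x_proj = clip(-2.0462) = 0.0
y_proj = clip(0.8436) = 0.8436
Step 4: Evaluate f.
f(0.0, 0.8436) = 0.7635


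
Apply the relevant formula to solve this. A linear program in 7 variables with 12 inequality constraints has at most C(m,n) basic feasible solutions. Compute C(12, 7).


Each vertex corresponds to some choice of n active constraints out of m, so the number of vertices is at most C(m, n) = m! / (n!(m-n)!).
m = 12, n = 7
Numerator: 12 * 11 * 10 * 9 * 8 * 7 * 6
Denominator: 7! = 5040
C(12, 7) = 792


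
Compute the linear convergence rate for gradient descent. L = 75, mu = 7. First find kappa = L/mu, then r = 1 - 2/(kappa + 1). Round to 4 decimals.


Step 1: Compute the condition number.
kappa = L/mu = 75/7 = 10.7143
Step 2: Compute the convergence rate.
r = 1 - 2/(kappa + 1) = 1 - 2*mu/(L + mu) = (L - mu)/(L + mu) = 68/82 = 0.8293


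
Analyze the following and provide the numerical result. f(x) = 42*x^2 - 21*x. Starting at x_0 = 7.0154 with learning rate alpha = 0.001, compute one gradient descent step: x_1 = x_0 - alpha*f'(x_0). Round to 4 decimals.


We compute the gradient at x_0 and apply the update.
f'(x) = 84*x - 21
f'(7.0154) = 84*7.0154 - 21 = 568.2936
x_1 = 7.0154 - 0.001*568.2936 = 6.4471


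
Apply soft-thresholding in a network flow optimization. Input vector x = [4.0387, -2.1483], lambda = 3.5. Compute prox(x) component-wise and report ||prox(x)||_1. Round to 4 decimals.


Soft-thresholding with lambda = 3.5:
prox(4.0387) = sign(4.0387)*max(|4.0387| - 3.5, 0) = 0.5387
prox(-2.1483) = sign(-2.1483)*max(|-2.1483| - 3.5, 0) = 0.0
prox(x) = [0.5387, 0.0]
||prox(x)||_1 = 0.5387 + 0.0 = 0.5387


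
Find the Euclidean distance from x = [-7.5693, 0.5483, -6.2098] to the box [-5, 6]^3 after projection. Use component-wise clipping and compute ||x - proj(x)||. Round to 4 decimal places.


Project each component onto [-5, 6].
clip(-7.5693) = -5.0, clip(0.5483) = 0.5483, clip(-6.2098) = -5.0
Projection = [-5.0, 0.5483, -5.0]
Squared diffs: [6.6013, 0.0, 1.4636]
Distance = sqrt(8.0649) = 2.8399


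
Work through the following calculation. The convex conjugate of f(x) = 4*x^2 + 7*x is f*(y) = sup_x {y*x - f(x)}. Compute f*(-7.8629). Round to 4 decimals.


f*(y) = sup_x {y*x - a*x^2 - b*x} = sup_x {(y-b)*x - a*x^2}
FOC: (y - b) - 2a*x = 0 => x* = (y - b)/(2a)
x* = (-7.8629 - 7)/(2*4) = -1.8579
f*(-7.8629) = (y-b)^2/(4a) = (-7.8629 - 7)^2/(4*4)
= 220.9058/16 = 13.8066


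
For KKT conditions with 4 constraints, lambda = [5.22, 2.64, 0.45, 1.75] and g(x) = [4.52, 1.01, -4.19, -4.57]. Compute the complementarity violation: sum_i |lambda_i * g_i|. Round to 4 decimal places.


KKT complementary slackness check:
lambda_1 * g_1 = 5.22 * 4.52 = 23.5944
lambda_2 * g_2 = 2.64 * 1.01 = 2.6664
lambda_3 * g_3 = 0.45 * -4.19 = -1.8855
lambda_4 * g_4 = 1.75 * -4.57 = -7.9975
Total violation = 23.5944 + 2.6664 + 1.8855 + 7.9975 = 36.1438


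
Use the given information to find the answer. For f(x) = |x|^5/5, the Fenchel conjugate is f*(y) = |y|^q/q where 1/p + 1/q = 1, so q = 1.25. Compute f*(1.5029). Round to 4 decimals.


The conjugate exponent q satisfies 1/p + 1/q = 1.
p = 5, so q = 5/(5 - 1) = 1.25
|y|^q = 1.5029^1.25 = 1.664
f*(1.5029) = 1.664 / 1.25 = 1.3312


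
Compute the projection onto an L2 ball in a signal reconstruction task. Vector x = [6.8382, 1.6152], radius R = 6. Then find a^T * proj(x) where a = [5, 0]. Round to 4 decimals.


Step 1: Compute ||x|| (intermediates to 6 decimals).
||x|| = sqrt(6.8382^2 + 1.6152^2) = 7.026368
Step 2: Project.
Since ||x|| > R, scale = R/||x|| = 6/7.026368 = 0.853926, proj(x) = scale * x
proj(x) = [5.839317, 1.379261]
Step 3: Dot product.
a^T * proj(x) = 5*5.839317 + 0*1.379261 = 29.1966


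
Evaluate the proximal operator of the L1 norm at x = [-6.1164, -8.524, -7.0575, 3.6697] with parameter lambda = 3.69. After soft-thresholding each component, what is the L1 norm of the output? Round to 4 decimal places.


Soft-thresholding with lambda = 3.69:
prox(-6.1164) = sign(-6.1164)*max(|-6.1164| - 3.69, 0) = -2.4264
prox(-8.524) = sign(-8.524)*max(|-8.524| - 3.69, 0) = -4.834
prox(-7.0575) = sign(-7.0575)*max(|-7.0575| - 3.69, 0) = -3.3675
prox(3.6697) = sign(3.6697)*max(|3.6697| - 3.69, 0) = 0.0
prox(x) = [-2.4264, -4.834, -3.3675, 0.0]
||prox(x)||_1 = 2.4264 + 4.834 + 3.3675 + 0.0 = 10.6279


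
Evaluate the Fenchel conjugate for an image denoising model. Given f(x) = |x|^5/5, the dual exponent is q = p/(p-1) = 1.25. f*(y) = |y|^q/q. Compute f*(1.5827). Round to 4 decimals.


The conjugate exponent q satisfies 1/p + 1/q = 1.
p = 5, so q = 5/(5 - 1) = 1.25
|y|^q = 1.5827^1.25 = 1.7752
f*(1.5827) = 1.7752 / 1.25 = 1.4202


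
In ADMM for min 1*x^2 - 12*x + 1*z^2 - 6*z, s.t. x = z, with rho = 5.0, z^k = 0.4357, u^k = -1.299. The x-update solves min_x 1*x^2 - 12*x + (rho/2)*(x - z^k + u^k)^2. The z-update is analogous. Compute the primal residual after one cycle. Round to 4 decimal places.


ADMM iteration with rho = 5.0, z^k = 0.4357, u^k = -1.299
Step 1: x-update.
Minimize 1*x^2 - 12*x + (5.0/2)*(x - 0.4357 - 1.299)^2
FOC: (2*1 + 5.0)*x = 12 + 5.0*(0.4357 + 1.299)
x^{k+1} = 2.9534
Step 2: z-update.
Minimize 1*z^2 - 6*z + (5.0/2)*(2.9534 - z - 1.299)^2
FOC: (2*1 + 5.0)*z = 6 + 5.0*(2.9534 - 1.299)
z^{k+1} = 2.0388
Step 3: u-update.
u^{k+1} = -1.299 + 2.9534 - 2.0388 = -0.3845
Step 4: Primal residual = |2.9534 - 2.0388| = 0.9145


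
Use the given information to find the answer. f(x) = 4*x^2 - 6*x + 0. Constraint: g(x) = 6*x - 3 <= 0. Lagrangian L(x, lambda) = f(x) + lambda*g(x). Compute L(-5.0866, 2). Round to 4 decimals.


Step 1: Evaluate f(x).
f(-5.0866) = 4*(-5.0866)^2 - 6*(-5.0866) + 0 = 134.0136
Step 2: Evaluate g(x).
g(-5.0866) = 6*-5.0866 - 3 = -33.5196
Step 3: Compute Lagrangian.
L = 134.0136 + 2*-33.5196 = 66.9744


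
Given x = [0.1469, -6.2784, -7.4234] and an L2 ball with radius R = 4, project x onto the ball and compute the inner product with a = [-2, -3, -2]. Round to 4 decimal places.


Step 1: Compute ||x|| (intermediates to 6 decimals).
||x|| = sqrt(0.1469^2 + (-6.2784)^2 + (-7.4234)^2) = 9.723516
Step 2: Project.
Since ||x|| > R, scale = R/||x|| = 4/9.723516 = 0.411374, proj(x) = scale * x
proj(x) = [0.060431, -2.582771, -3.053794]
Step 3: Dot product.
a^T * proj(x) = -2*0.060431 - 3*(-2.582771) - 2*(-3.053794) = 13.735


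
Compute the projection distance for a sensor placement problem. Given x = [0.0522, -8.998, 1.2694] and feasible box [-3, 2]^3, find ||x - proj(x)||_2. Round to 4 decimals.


Project each component onto [-3, 2].
clip(0.0522) = 0.0522, clip(-8.998) = -3.0, clip(1.2694) = 1.2694
Projection = [0.0522, -3.0, 1.2694]
Squared diffs: [0.0, 35.976, 0.0]
Distance = sqrt(35.976) = 5.998


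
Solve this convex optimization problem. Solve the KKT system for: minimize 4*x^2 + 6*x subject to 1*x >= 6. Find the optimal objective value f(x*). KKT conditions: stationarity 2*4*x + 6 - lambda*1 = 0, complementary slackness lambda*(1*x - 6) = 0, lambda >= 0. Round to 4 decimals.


Step 1: Try lambda = 0 (constraint inactive).
x_unc = -6/(2*4) = -0.75
Check: 1*-0.75 = -0.75 < 6 -- violated!
Step 2: Constraint must be active: 1*x = 6
x* = 6/1 = 6.0
lambda = (2*4*6.0 + 6)/1 = 54.0
Step 3: Compute optimal value.
f(x*) = 4*6.0^2 + 6*6.0 = 180.0


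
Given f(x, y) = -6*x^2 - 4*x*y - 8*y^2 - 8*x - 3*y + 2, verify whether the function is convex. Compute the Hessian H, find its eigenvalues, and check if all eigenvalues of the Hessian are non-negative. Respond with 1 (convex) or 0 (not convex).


The Hessian of f(x,y) = -6*x^2 - 4*x*y - 8*y^2 - 8*x - 3*y + 2 is:
H = [[-12, -4], [-4, -16]]
Trace = -12 - 16 = -28
Determinant = -12*-16 - (-4)^2 = 176
Discriminant = (-28)^2 - 4*176 = 80.0
Eigenvalues: lambda_1 = -18.4721, lambda_2 = -9.5279
The function is not convex.

0
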